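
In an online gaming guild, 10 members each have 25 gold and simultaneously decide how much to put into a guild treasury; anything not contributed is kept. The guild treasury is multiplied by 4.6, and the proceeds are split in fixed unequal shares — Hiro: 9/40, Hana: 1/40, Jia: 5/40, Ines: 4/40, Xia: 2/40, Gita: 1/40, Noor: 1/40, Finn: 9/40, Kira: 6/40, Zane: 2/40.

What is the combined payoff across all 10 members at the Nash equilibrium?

Player j's private return per contributed unit is 4.6 × (j's share). Contributing is weakly dominant for j when that share is at least 1/4.6 = 0.2174, and contributing 0 is dominant otherwise.
The shares above 0.2174 belong to Hiro and Finn, contributing 25 each; the remaining 8 contribute 0. Total contributed: 50.
The guild treasury pays out 4.6 × 50 = 230.00 in total (split across the unequal shares, but the aggregate is all that matters for the group sum).
The 8 free-riders keep 25 each, adding 200. Group total = 200 + 230.00 = 430.00.

430.00 gold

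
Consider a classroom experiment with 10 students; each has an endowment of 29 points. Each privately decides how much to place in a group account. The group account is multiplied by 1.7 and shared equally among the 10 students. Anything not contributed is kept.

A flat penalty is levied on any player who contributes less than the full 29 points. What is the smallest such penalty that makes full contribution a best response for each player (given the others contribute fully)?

24.07 points

Given the others contribute fully, the best deviation is to contribute 0 (any partial contribution still incurs the fine and gives up units whose private return 0.1700 is below 1).
Deviating from 29 to 0 saves 29 points but forfeits the deviator's share of the drop in the group account: 1.7/10 × 29 = 4.93.
So the deviation gain is 29 − 4.93 = 24.07, and the fine must be at least 24.07 points to wipe it out.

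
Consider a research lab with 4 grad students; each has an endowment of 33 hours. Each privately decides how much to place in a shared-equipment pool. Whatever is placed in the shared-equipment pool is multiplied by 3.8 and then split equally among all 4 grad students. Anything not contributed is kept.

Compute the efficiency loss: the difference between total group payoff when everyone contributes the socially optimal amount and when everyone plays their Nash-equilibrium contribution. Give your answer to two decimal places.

369.60 hours

Each contributed unit returns 3.8/4 = 0.9500 to its contributor — below 1 — so contributing 0 is dominant for every player. At the Nash equilibrium everyone keeps their 33, and the group total is 4 × 33 = 132.
Each contributed unit returns 3.800 to the group as a whole (0.9500 to each of 4 players), which exceeds 1, so the social optimum is full contribution: group total = 3.800 × 132 = 501.60.
Efficiency loss = 501.60 − 132 = 369.60.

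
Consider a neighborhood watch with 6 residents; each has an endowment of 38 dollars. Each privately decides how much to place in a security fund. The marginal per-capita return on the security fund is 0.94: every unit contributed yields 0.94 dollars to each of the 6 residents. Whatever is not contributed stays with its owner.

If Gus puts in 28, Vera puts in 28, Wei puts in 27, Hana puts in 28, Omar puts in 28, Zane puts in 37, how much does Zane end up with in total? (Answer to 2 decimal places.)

Total contributed: 28 + 28 + 27 + 28 + 28 + 37 = 176.
Each receives 0.94 × 176 = 165.44 from the security fund.
Zane keeps 38 − 37 = 1, so Zane's payoff is 1 + 165.44 = 166.44.

166.44 dollars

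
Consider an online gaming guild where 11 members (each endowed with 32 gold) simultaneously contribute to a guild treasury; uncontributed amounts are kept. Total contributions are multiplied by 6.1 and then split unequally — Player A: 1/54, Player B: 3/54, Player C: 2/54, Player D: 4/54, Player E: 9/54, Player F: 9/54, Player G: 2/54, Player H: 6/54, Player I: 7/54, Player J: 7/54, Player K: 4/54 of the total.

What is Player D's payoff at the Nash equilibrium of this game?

60.92 gold

Each unit j contributes comes back to j as 6.1 × (j's share), so j prefers to contribute only if that share exceeds 1/6.1 = 0.1639; otherwise keeping the unit dominates.
Player E and Player F clear that bar, contributing 32 each; the remaining 9 contribute 0. Total contributed: 64.
Player D keeps 32 and receives 6.1 × 64 × 4/54 = 28.92 from the guild treasury, for a payoff of 60.92.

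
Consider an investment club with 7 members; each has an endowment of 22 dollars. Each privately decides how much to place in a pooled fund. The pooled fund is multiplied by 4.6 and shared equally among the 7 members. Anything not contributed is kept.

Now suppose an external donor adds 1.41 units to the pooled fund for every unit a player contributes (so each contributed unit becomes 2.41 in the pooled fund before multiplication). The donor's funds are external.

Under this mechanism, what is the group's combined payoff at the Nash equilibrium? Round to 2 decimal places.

1707.24 dollars

With the mechanism, a contributed unit returns 4.6 × 2.41 / 7 = 1.5837 per unit of net cost to the contributor — now above 1 — so contributing fully is weakly dominant for every player.
So the Nash equilibrium is full contribution by all 7; the group earns 4.6 × 2.41 × 154 = 1707.24.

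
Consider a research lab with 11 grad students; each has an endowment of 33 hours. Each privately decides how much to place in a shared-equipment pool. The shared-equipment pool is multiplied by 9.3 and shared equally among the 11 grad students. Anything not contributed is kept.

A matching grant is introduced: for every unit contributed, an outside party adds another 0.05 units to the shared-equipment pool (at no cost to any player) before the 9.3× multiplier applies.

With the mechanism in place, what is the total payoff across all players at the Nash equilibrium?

363.00 hours

Even with the mechanism, each unit contributed returns only 9.3 × 1.05 / 11 = 0.8877 per unit of net cost, so contributing nothing is still dominant.
Everyone keeps their endowment and the group total is 11 × 33 = 363.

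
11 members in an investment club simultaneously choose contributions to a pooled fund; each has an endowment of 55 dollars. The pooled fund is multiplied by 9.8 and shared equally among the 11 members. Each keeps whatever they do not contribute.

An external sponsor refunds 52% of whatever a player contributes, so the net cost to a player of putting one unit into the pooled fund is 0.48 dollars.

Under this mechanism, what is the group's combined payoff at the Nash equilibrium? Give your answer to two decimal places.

6243.60 dollars

With the mechanism, a contributed unit returns (9.8/11) / 0.48 = 1.8561 per unit of net cost to the contributor — now above 1 — so contributing fully is weakly dominant for every player.
So the Nash equilibrium is full contribution by all 11; the group earns 11 × (55 × 0.52 + 9.8 × 55) = 6243.60.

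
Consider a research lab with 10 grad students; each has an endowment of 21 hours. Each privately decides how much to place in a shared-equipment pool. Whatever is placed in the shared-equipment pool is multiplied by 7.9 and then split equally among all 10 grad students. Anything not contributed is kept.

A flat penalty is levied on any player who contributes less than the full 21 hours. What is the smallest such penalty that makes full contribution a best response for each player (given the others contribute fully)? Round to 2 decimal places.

Given the others contribute fully, the best deviation is to contribute 0 (any partial contribution still incurs the fine and gives up units whose private return 0.7900 is below 1).
Deviating from 21 to 0 saves 21 hours but forfeits the deviator's share of the drop in the shared-equipment pool: 7.9/10 × 21 = 16.59.
So the deviation gain is 21 − 16.59 = 4.41, and the fine must be at least 4.41 hours to wipe it out.

4.41 hours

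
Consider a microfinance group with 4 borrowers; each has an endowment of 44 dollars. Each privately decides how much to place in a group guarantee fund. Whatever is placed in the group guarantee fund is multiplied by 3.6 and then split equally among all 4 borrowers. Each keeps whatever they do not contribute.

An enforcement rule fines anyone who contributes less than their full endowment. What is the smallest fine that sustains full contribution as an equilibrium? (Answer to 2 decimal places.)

Given the others contribute fully, the best deviation is to contribute 0 (any partial contribution still incurs the fine and gives up units whose private return 0.9000 is below 1).
Deviating from 44 to 0 saves 44 dollars but forfeits the deviator's share of the drop in the group guarantee fund: 3.6/4 × 44 = 39.60.
So the deviation gain is 44 − 39.60 = 4.40, and the fine must be at least 4.40 dollars to wipe it out.

4.40 dollars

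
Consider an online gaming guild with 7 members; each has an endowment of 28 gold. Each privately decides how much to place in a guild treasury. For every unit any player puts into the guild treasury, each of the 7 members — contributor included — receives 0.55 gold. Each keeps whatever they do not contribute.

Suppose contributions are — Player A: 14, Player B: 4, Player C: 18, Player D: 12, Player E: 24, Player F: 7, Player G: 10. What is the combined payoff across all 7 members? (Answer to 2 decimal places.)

449.65 gold

Total contributed: 14 + 4 + 18 + 12 + 24 + 7 + 10 = 89; total kept: 7 × 28 − 89 = 107.
The guild treasury pays out 0.55 × 7 × 89 = 342.65 in aggregate.
Group total = 107 + 342.65 = 449.65.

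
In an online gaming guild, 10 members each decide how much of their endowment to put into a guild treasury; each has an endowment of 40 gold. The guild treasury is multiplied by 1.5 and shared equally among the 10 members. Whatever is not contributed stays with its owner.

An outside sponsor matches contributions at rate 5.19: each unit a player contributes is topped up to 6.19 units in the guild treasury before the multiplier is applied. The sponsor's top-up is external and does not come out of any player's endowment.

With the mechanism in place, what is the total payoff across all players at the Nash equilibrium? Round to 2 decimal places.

Even with the mechanism, each unit contributed returns only 1.5 × 6.19 / 10 = 0.9285 per unit of net cost, so contributing nothing is still dominant.
Everyone keeps their endowment and the group total is 10 × 40 = 400.

400.00 gold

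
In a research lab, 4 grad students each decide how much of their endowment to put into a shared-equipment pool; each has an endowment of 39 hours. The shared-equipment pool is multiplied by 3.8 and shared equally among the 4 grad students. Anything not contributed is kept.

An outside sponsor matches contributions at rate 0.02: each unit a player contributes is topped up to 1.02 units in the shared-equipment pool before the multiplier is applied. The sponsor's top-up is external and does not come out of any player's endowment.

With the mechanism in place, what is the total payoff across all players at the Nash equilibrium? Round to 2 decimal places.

156.00 hours

The effective private return is 3.8 × 1.02 / 4 = 0.9690, which is still under 1, so the mechanism doesn't change anyone's dominant strategy: zero contribution.
At the Nash equilibrium no one contributes; group total payoff = 4 × 39 = 156.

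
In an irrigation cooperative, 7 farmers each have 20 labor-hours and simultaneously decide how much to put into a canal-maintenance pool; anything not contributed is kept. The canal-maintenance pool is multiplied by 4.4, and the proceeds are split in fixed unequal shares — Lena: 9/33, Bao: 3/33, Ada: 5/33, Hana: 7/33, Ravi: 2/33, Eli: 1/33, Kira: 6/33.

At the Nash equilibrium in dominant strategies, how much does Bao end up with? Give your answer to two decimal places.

Player j's private return per contributed unit is 4.4 × (j's share). Contributing is weakly dominant for j when that share is at least 1/4.4 = 0.2273, and contributing 0 is dominant otherwise.
Lena alone (share 9/33) is above the threshold, contributing 20; the remaining 6 contribute 0. Total contributed: 20.
Bao keeps 20 and receives 4.4 × 20 × 3/33 = 8.00 from the canal-maintenance pool, for a payoff of 28.00.

28.00 labor-hours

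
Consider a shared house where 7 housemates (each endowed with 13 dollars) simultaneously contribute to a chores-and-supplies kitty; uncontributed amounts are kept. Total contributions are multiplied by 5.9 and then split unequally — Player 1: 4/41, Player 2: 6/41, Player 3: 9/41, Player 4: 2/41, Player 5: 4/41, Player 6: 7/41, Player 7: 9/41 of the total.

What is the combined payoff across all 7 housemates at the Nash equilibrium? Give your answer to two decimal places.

282.10 dollars

A player with share s gets back 5.9·s per unit contributed, so full contribution is dominant for anyone with s > 1/5.9 = 0.1695 and zero contribution is dominant for anyone below.
Player 3, Player 6 and Player 7 are above the threshold, contributing 13 each; the remaining 4 contribute 0. Total contributed: 39.
The chores-and-supplies kitty pays out 5.9 × 39 = 230.10 in total (split across the unequal shares, but the aggregate is all that matters for the group sum).
The 4 free-riders keep 13 each, adding 52. Group total = 52 + 230.10 = 282.10.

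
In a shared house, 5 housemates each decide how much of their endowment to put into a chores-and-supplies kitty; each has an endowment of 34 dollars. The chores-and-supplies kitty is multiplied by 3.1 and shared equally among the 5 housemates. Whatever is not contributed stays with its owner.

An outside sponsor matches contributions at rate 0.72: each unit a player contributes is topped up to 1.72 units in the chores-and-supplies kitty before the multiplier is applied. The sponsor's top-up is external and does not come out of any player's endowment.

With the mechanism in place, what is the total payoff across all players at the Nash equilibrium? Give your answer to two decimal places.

906.44 dollars

Under the mechanism each unit contributed yields 3.1 × 1.72 / 5 = 1.0664 back to its contributor per unit of net cost, which exceeds 1, making full contribution the dominant choice for everyone.
So the Nash equilibrium is full contribution by all 5; the group earns 3.1 × 1.72 × 170 = 906.44.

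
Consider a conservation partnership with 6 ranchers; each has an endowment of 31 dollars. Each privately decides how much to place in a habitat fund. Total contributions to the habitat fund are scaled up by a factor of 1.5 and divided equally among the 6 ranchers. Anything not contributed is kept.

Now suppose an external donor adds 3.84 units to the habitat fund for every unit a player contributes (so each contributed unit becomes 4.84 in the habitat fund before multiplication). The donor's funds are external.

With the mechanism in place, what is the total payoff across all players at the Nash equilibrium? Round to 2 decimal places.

Under the mechanism each unit contributed yields 1.5 × 4.84 / 6 = 1.2100 back to its contributor per unit of net cost, which exceeds 1, making full contribution the dominant choice for everyone.
So the Nash equilibrium is full contribution by all 6; the group earns 1.5 × 4.84 × 186 = 1350.36.

1350.36 dollars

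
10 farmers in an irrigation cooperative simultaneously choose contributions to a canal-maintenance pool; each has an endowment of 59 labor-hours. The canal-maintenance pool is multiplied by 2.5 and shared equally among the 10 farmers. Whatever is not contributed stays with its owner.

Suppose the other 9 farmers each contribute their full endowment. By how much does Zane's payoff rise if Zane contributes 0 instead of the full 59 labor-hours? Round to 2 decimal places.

44.25 labor-hours

Switching from a contribution of 59 to 0 lets Zane keep an extra 59 labor-hours, but lowers the canal-maintenance pool by 59, which costs Zane their own share of that drop: 2.5/10 × 59 = 14.75.
Net gain = 59 − 14.75 = 44.25. The private return per contributed unit (0.2500) is below 1, so free-riding is indeed the best response regardless of what the others do.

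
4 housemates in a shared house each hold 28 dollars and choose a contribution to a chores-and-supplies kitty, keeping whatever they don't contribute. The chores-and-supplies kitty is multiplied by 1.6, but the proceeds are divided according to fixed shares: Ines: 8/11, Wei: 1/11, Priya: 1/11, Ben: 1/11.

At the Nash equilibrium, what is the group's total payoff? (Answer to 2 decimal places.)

128.80 dollars

A player with share s gets back 1.6·s per unit contributed, so full contribution is dominant for anyone with s > 1/1.6 = 0.6250 and zero contribution is dominant for anyone below.
Only Ines (8/11) clears that bar, contributing 28; the remaining 3 contribute 0. Total contributed: 28.
The chores-and-supplies kitty pays out 1.6 × 28 = 44.80 in total (split across the unequal shares, but the aggregate is all that matters for the group sum).
The 3 free-riders keep 28 each, adding 84. Group total = 84 + 44.80 = 128.80.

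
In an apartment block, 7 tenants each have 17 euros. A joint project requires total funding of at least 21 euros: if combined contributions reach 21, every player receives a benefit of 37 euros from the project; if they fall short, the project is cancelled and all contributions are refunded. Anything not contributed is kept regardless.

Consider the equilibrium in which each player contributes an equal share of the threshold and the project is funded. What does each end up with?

Equal share of the threshold: 21/7 = 3.
At this profile no one gains by cutting their contribution: any cut drops the total below 21, the project is cancelled, contributions are refunded, and the deviator ends with 17, which is less than 17 − 3 + 37 = 51. Contributing more than 3 just wastes the excess. So contributing exactly 3 is a best response.
Each player's payoff: 17 − 3 + 37 = 51.

51 euros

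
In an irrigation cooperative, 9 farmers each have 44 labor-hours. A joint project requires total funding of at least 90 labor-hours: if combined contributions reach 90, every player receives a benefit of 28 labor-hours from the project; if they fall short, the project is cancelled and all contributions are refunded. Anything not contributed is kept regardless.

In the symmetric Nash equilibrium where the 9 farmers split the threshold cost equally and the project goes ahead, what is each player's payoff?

62 labor-hours

Equal share of the threshold: 90/9 = 10.
At this profile no one gains by cutting their contribution: any cut drops the total below 90, the project is cancelled, contributions are refunded, and the deviator ends with 44, which is less than 44 − 10 + 28 = 62. Contributing more than 10 just wastes the excess. So contributing exactly 10 is a best response.
Each player's payoff: 44 − 10 + 28 = 62.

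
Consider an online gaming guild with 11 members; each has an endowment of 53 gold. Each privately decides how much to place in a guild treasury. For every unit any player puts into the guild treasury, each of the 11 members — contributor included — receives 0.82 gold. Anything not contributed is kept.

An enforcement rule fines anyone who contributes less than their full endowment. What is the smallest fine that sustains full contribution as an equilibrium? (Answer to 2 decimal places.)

Given the others contribute fully, the best deviation is to contribute 0 (any partial contribution still incurs the fine and gives up units whose private return 0.82 is below 1).
Deviating from 53 to 0 saves 53 gold but forfeits the deviator's share of the drop in the guild treasury: 0.82 × 53 = 43.46.
So the deviation gain is 53 − 43.46 = 9.54, and the fine must be at least 9.54 gold to wipe it out.

9.54 gold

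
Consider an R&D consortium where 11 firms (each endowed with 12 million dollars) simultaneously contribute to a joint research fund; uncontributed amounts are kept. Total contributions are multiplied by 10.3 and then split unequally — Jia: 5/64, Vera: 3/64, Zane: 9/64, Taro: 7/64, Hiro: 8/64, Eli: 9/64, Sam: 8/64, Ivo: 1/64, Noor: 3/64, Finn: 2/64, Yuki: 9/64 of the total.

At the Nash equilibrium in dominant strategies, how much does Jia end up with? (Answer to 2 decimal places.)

69.94 million dollars

Each unit j contributes comes back to j as 10.3 × (j's share), so j prefers to contribute only if that share exceeds 1/10.3 = 0.0971; otherwise keeping the unit dominates.
Zane, Taro, Hiro, Eli, Sam and Yuki clear that bar, contributing 12 each; the remaining 5 contribute 0. Total contributed: 72.
Jia keeps 12 and receives 10.3 × 72 × 5/64 = 57.94 from the joint research fund, for a payoff of 69.94.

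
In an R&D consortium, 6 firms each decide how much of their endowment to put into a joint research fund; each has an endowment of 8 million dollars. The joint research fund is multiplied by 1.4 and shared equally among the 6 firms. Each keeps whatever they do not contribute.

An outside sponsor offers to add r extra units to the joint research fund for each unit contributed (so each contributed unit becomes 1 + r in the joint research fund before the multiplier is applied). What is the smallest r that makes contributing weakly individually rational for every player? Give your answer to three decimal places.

3.286

With matching at rate r, one contributed unit becomes (1 + r) in the joint research fund and returns 1.4 × (1 + r) / 6 to the contributor.
Setting this equal to 1: 1 + r = 6/1.4 = 4.2857.
So the minimum matching rate is r = 4.2857 − 1 = 3.286.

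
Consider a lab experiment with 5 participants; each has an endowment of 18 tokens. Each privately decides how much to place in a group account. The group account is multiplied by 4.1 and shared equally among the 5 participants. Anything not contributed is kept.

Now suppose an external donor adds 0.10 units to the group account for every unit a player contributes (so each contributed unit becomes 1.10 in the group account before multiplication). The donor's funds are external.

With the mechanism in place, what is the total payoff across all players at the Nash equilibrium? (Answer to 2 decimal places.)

90.00 tokens

The effective private return is 4.1 × 1.10 / 5 = 0.9020, which is still under 1, so the mechanism doesn't change anyone's dominant strategy: zero contribution.
Everyone keeps their endowment and the group total is 5 × 18 = 90.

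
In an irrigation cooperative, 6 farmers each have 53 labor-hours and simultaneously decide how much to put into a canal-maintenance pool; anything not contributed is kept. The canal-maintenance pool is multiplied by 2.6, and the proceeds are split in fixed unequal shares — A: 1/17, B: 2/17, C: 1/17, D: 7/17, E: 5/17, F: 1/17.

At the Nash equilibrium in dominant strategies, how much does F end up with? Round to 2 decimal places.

61.11 labor-hours

Player j's private return per contributed unit is 2.6 × (j's share). Contributing is weakly dominant for j when that share is at least 1/2.6 = 0.3846, and contributing 0 is dominant otherwise.
The only share above 0.3846 is D's 7/17, contributing 53; the remaining 5 contribute 0. Total contributed: 53.
F keeps 53 and receives 2.6 × 53 × 1/17 = 8.11 from the canal-maintenance pool, for a payoff of 61.11.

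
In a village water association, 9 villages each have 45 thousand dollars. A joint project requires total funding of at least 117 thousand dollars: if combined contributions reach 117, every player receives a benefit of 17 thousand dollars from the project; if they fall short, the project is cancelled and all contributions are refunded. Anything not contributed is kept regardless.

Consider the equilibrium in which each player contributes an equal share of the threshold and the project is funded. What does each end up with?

49 thousand dollars

Equal share of the threshold: 117/9 = 13.
At this profile no one gains by cutting their contribution: any cut drops the total below 117, the project is cancelled, contributions are refunded, and the deviator ends with 45, which is less than 45 − 13 + 17 = 49. Contributing more than 13 just wastes the excess. So contributing exactly 13 is a best response.
Each player's payoff: 45 − 13 + 17 = 49.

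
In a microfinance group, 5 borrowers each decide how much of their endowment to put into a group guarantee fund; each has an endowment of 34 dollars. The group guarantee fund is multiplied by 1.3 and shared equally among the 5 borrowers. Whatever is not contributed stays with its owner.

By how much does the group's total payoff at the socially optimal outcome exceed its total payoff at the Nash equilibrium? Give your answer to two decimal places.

Each contributed unit returns 1.3/5 = 0.2600 to its contributor — below 1 — so contributing 0 is dominant for every player. At the Nash equilibrium everyone keeps their 34, and the group total is 5 × 34 = 170.
Each contributed unit returns 1.300 to the group as a whole (0.2600 to each of 5 players), which exceeds 1, so the social optimum is full contribution: group total = 1.300 × 170 = 221.00.
Efficiency loss = 221.00 − 170 = 51.00.

51.00 dollars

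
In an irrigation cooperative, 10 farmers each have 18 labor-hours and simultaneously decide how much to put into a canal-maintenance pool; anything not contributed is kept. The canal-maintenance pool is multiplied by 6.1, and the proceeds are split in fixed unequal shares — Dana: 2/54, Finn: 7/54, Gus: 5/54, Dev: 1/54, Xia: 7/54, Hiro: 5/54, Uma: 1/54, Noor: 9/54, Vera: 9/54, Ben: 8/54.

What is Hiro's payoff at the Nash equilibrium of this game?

38.33 labor-hours

A player with share s gets back 6.1·s per unit contributed, so full contribution is dominant for anyone with s > 1/6.1 = 0.1639 and zero contribution is dominant for anyone below.
Noor and Vera clear that bar, contributing 18 each; the remaining 8 contribute 0. Total contributed: 36.
Hiro keeps 18 and receives 6.1 × 36 × 5/54 = 20.33 from the canal-maintenance pool, for a payoff of 38.33.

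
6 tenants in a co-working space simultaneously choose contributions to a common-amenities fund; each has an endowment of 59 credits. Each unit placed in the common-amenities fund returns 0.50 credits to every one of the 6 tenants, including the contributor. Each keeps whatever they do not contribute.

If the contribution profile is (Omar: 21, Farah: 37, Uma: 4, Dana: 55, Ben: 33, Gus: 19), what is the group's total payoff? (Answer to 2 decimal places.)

692.00 credits

Total contributed: 21 + 37 + 4 + 55 + 33 + 19 = 169; total kept: 6 × 59 − 169 = 185.
The common-amenities fund pays out 0.50 × 6 × 169 = 507.00 in aggregate.
Group total = 185 + 507.00 = 692.00.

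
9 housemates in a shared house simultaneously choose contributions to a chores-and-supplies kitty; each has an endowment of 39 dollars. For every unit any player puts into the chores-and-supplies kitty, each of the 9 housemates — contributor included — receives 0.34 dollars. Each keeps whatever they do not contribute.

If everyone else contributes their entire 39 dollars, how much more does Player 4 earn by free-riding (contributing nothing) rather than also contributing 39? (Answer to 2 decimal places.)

25.74 dollars

Switching from a contribution of 39 to 0 lets Player 4 keep an extra 39 dollars, but lowers the chores-and-supplies kitty by 39, which costs Player 4 their own share of that drop: 0.34 × 39 = 13.26.
Net gain = 39 − 13.26 = 25.74. The private return per contributed unit (0.34) is below 1, so free-riding is indeed the best response regardless of what the others do.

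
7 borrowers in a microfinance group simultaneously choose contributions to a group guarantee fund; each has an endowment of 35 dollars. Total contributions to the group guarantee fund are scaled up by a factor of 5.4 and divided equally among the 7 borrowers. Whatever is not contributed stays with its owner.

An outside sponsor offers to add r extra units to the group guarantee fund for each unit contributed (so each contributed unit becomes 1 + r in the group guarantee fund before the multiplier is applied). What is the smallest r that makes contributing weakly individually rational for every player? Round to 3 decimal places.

With matching at rate r, one contributed unit becomes (1 + r) in the group guarantee fund and returns 5.4 × (1 + r) / 7 to the contributor.
Setting this equal to 1: 1 + r = 7/5.4 = 1.2963.
So the minimum matching rate is r = 1.2963 − 1 = 0.296.

0.296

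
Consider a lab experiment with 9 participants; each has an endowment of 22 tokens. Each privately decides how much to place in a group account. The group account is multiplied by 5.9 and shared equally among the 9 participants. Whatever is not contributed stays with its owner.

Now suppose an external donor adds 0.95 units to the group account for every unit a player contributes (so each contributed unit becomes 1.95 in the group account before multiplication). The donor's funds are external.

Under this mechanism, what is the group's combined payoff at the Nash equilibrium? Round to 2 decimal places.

2277.99 tokens

Under the mechanism each unit contributed yields 5.9 × 1.95 / 9 = 1.2783 back to its contributor per unit of net cost, which exceeds 1, making full contribution the dominant choice for everyone.
So the Nash equilibrium is full contribution by all 9; the group earns 5.9 × 1.95 × 198 = 2277.99.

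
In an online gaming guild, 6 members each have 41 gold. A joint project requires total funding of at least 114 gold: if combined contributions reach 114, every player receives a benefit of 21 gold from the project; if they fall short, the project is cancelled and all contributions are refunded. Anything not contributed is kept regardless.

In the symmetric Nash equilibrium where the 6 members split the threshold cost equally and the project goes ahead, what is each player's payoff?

Equal share of the threshold: 114/6 = 19.
At this profile no one gains by cutting their contribution: any cut drops the total below 114, the project is cancelled, contributions are refunded, and the deviator ends with 41, which is less than 41 − 19 + 21 = 43. Contributing more than 19 just wastes the excess. So contributing exactly 19 is a best response.
Each player's payoff: 41 − 19 + 21 = 43.

43 gold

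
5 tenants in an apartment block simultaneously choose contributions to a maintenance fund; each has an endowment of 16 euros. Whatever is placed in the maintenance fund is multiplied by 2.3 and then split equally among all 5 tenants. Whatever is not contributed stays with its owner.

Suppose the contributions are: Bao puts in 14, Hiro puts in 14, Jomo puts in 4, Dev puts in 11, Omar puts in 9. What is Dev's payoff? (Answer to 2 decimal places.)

28.92 euros

Total contributed: 14 + 14 + 4 + 11 + 9 = 52.
Each receives 2.3 × 52 / 5 = 23.92 from the maintenance fund.
Dev keeps 16 − 11 = 5, so Dev's payoff is 5 + 23.92 = 28.92.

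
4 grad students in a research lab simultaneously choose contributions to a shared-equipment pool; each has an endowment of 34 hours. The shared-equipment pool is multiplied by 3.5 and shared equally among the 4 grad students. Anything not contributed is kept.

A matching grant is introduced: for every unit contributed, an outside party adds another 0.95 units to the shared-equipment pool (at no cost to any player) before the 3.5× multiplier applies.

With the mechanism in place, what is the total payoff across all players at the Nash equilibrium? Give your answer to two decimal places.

With the mechanism, a contributed unit returns 3.5 × 1.95 / 4 = 1.7063 per unit of net cost to the contributor — now above 1 — so contributing fully is weakly dominant for every player.
So the Nash equilibrium is full contribution by all 4; the group earns 3.5 × 1.95 × 136 = 928.20.

928.20 hours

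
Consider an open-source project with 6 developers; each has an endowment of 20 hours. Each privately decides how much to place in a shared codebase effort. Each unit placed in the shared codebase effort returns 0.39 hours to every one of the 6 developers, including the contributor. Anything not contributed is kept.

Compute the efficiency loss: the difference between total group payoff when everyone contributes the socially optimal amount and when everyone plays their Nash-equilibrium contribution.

160.80 hours

The private return per contributed unit is 0.39 < 1, so contributing 0 is dominant for every player. At the Nash equilibrium everyone keeps their 20, and the group total is 6 × 20 = 120.
Each contributed unit returns 2.340 to the group as a whole (0.39 to each of 6 players), which exceeds 1, so the social optimum is full contribution: group total = 2.340 × 120 = 280.80.
Efficiency loss = 280.80 − 120 = 160.80.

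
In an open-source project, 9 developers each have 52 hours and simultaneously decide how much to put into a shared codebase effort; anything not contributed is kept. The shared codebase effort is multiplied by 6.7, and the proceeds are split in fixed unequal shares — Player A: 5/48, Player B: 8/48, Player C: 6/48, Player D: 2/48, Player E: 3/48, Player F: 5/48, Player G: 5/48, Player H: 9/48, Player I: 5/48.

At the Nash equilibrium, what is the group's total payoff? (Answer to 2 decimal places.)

A player with share s gets back 6.7·s per unit contributed, so full contribution is dominant for anyone with s > 1/6.7 = 0.1493 and zero contribution is dominant for anyone below.
Player B and Player H clear that bar, contributing 52 each; the remaining 7 contribute 0. Total contributed: 104.
The shared codebase effort pays out 6.7 × 104 = 696.80 in total (split across the unequal shares, but the aggregate is all that matters for the group sum).
The 7 free-riders keep 52 each, adding 364. Group total = 364 + 696.80 = 1060.80.

1060.80 hours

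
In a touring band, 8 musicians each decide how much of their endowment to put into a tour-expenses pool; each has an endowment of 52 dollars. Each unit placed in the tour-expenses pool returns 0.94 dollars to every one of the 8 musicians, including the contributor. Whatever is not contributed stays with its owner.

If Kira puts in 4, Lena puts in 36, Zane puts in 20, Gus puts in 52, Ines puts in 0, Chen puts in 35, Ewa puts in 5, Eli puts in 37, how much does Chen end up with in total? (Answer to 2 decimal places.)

194.66 dollars

Total contributed: 4 + 36 + 20 + 52 + 0 + 35 + 5 + 37 = 189.
Each receives 0.94 × 189 = 177.66 from the tour-expenses pool.
Chen keeps 52 − 35 = 17, so Chen's payoff is 17 + 177.66 = 194.66.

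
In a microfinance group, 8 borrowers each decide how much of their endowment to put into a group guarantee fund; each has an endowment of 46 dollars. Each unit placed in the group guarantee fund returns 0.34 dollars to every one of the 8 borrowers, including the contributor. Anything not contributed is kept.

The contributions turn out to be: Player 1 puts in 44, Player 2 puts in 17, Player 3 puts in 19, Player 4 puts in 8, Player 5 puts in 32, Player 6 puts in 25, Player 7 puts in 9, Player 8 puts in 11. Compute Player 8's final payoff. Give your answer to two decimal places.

91.10 dollars

Total contributed: 44 + 17 + 19 + 8 + 32 + 25 + 9 + 11 = 165.
Each receives 0.34 × 165 = 56.10 from the group guarantee fund.
Player 8 keeps 46 − 11 = 35, so Player 8's payoff is 35 + 56.10 = 91.10.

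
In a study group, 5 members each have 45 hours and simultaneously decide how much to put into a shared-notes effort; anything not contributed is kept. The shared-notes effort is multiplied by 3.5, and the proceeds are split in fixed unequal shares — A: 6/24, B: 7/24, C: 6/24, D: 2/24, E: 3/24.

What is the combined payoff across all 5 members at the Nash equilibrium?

337.50 hours

Player j's private return per contributed unit is 3.5 × (j's share). Contributing is weakly dominant for j when that share is at least 1/3.5 = 0.2857, and contributing 0 is dominant otherwise.
B alone (share 7/24) is above the threshold, contributing 45; the remaining 4 contribute 0. Total contributed: 45.
The shared-notes effort pays out 3.5 × 45 = 157.50 in total (split across the unequal shares, but the aggregate is all that matters for the group sum).
The 4 free-riders keep 45 each, adding 180. Group total = 180 + 157.50 = 337.50.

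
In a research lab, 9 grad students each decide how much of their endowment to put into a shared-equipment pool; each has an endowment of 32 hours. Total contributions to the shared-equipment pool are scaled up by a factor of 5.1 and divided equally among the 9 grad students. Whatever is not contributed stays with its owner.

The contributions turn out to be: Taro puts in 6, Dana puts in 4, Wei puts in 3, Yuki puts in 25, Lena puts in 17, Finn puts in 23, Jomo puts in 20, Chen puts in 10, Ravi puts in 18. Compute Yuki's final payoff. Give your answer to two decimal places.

Total contributed: 6 + 4 + 3 + 25 + 17 + 23 + 20 + 10 + 18 = 126.
Each receives 5.1 × 126 / 9 = 71.40 from the shared-equipment pool.
Yuki keeps 32 − 25 = 7, so Yuki's payoff is 7 + 71.40 = 78.40.

78.40 hours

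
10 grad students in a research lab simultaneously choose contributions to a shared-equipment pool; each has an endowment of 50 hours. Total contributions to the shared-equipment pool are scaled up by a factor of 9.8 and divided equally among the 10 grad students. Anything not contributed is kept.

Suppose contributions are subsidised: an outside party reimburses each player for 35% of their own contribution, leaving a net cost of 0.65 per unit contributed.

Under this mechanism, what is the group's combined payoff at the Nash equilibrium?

With the mechanism, a contributed unit returns (9.8/10) / 0.65 = 1.5077 per unit of net cost to the contributor — now above 1 — so contributing fully is weakly dominant for every player.
At the Nash equilibrium everyone contributes 50. Group total payoff = 10 × (50 × 0.35 + 9.8 × 50) = 5075.00.

5075.00 hours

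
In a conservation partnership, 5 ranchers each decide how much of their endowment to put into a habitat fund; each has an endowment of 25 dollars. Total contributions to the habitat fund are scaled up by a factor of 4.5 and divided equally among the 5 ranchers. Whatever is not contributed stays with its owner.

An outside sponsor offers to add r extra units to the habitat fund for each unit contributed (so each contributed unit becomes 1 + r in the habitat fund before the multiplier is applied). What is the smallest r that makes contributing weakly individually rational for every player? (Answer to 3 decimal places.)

With matching at rate r, one contributed unit becomes (1 + r) in the habitat fund and returns 4.5 × (1 + r) / 5 to the contributor.
Setting this equal to 1: 1 + r = 5/4.5 = 1.1111.
So the minimum matching rate is r = 1.1111 − 1 = 0.111.

0.111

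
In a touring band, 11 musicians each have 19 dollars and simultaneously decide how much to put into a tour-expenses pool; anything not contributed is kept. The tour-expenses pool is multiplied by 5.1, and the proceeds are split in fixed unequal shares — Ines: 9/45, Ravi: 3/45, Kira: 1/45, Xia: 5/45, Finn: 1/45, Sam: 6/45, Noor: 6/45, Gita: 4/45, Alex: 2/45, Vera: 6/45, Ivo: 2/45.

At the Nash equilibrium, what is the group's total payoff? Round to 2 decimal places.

286.90 dollars

Each unit j contributes comes back to j as 5.1 × (j's share), so j prefers to contribute only if that share exceeds 1/5.1 = 0.1961; otherwise keeping the unit dominates.
Ines alone (share 9/45) is above the threshold, contributing 19; the remaining 10 contribute 0. Total contributed: 19.
The tour-expenses pool pays out 5.1 × 19 = 96.90 in total (split across the unequal shares, but the aggregate is all that matters for the group sum).
The 10 free-riders keep 19 each, adding 190. Group total = 190 + 96.90 = 286.90.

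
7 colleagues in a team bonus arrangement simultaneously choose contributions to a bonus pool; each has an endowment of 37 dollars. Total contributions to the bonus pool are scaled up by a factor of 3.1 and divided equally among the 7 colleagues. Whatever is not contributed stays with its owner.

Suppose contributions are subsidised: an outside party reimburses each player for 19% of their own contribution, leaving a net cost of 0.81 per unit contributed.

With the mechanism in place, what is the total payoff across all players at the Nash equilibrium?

259.00 dollars

Even with the mechanism, each unit contributed returns only (3.1/7) / 0.81 = 0.5467 per unit of net cost, so contributing nothing is still dominant.
At the Nash equilibrium no one contributes; group total payoff = 7 × 37 = 259.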